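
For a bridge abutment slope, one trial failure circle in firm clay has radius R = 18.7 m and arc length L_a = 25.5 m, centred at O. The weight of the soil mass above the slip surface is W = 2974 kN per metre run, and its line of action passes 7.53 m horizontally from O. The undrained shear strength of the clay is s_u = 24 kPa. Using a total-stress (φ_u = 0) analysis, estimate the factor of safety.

FS = 0.51

Taking moments about the centre O, the resisting moment is provided by the undrained shear strength acting along the arc:
M_R = s_u·L_a·R = 24·25.50·18.7 = 11444.4 kN·m/m
M_D = W·d = 2974·7.53 = 22394.2 kN·m/m
FS = M_R / M_D = 11444.4 / 22394.2 = 0.511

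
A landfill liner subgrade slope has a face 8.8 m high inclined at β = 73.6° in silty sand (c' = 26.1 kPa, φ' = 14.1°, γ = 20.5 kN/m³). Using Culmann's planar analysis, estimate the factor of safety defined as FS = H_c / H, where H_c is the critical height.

FS = 1.09

H_c = (4c'/γ) · sinβ cosφ' / [1 − cos(β − φ')]
    = (4·26.1/20.5) · sin73.6°·cos14.1° / [1 − cos59.5°]
    = 5.093 · 0.9304 / 0.4925 = 9.62 m
FS = H_c / H = 9.62 / 8.8 = 1.093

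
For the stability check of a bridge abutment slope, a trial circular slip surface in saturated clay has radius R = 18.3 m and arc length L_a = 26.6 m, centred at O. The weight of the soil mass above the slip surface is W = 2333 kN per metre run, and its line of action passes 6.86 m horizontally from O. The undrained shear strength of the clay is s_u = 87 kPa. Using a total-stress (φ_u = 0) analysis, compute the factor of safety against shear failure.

Taking moments about the centre O, the resisting moment is provided by the undrained shear strength acting along the arc:
M_R = s_u·L_a·R = 87·26.60·18.3 = 42349.9 kN·m/m
M_D = W·d = 2333·6.86 = 16004.4 kN·m/m
FS = M_R / M_D = 42349.9 / 16004.4 = 2.646

FS = 2.65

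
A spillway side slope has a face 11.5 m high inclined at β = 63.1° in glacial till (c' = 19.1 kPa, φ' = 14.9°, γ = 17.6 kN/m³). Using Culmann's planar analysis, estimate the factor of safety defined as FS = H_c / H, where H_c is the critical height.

H_c = (4c'/γ) · sinβ cosφ' / [1 − cos(β − φ')]
    = (4·19.1/17.6) · sin63.1°·cos14.9° / [1 − cos48.2°]
    = 4.341 · 0.8618 / 0.3335 = 11.22 m
FS = H_c / H = 11.22 / 11.5 = 0.976

FS = 0.98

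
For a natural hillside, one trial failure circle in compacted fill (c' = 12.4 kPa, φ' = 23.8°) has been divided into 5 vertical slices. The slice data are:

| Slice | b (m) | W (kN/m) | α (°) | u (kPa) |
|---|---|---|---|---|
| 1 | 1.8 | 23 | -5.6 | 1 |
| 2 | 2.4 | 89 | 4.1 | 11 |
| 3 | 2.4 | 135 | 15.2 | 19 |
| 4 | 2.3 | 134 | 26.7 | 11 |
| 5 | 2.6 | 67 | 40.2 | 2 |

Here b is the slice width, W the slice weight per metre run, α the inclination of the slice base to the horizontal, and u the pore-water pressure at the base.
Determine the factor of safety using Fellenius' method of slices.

FS = 2.03

Ordinary method of slices: FS = Σ[c'·Δl_i + (W_i cosα_i − u_i·Δl_i)·tanφ'] / Σ W_i sinα_i, with Δl_i = b_i / cosα_i.
Slice 1: Δl = 1.8/cos(-5.6°) = 1.809 m; N'_1 = 23·cos(-5.6°) − 1·1.809 = 21.1; c'Δl = 22.43; W sinα = -2.2
Slice 2: Δl = 2.4/cos4.1° = 2.406 m; N'_2 = 89·cos4.1° − 11·2.406 = 62.3; c'Δl = 29.84; W sinα = 6.4
Slice 3: Δl = 2.4/cos15.2° = 2.487 m; N'_3 = 135·cos15.2° − 19·2.487 = 83.0; c'Δl = 30.84; W sinα = 35.4
Slice 4: Δl = 2.3/cos26.7° = 2.575 m; N'_4 = 134·cos26.7° − 11·2.575 = 91.4; c'Δl = 31.92; W sinα = 60.2
Slice 5: Δl = 2.6/cos40.2° = 3.404 m; N'_5 = 67·cos40.2° − 2·3.404 = 44.4; c'Δl = 42.21; W sinα = 43.2
Σc'Δl = 157.2 kN/m; ΣN' = 302.2 kN/m; ΣW sinα = 143.0 kN/m
Resisting = 157.2 + 302.2·tan23.8° = 157.2 + 133.3 = 290.5 kN/m
FS = 290.5 / 143.0 = 2.032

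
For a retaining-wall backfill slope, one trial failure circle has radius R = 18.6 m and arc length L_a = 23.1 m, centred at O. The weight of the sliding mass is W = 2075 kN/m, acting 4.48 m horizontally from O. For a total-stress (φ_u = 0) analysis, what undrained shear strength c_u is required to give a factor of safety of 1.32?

c_u = 28.6 kPa

FS = c_u·L_a·R / (W·d), so c_u = FS·W·d / (L_a·R).
c_u = 1.32·2075·4.48 / (23.10·18.6) = 12270.7 / 429.66 = 28.56 kPa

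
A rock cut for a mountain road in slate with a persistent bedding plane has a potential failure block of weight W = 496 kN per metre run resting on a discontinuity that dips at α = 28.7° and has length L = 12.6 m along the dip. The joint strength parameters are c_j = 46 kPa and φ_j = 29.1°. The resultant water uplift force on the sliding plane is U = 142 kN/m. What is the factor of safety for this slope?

FS = 3.12

Resolving the block weight along and normal to the plane and applying the Mohr–Coulomb strength on the joint:
N' = W cosα − U = 496·cos28.7° − 142 = 293.1 kN/m
Driving force T = W sinα = 496·sin28.7° = 238.2 kN/m
Resisting force R = c_j·L + N'·tanφ_j = 46·12.6 + 293.1·tan29.1° = 579.6 + 163.1 = 742.7 kN/m
FS = R / T = 742.7 / 238.2 = 3.118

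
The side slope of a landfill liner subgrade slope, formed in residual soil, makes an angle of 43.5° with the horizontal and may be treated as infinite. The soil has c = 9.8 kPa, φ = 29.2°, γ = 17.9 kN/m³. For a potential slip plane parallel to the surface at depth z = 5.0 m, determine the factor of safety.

FS = 0.81

For an infinite slope with a slip plane parallel to the surface (no pore pressure): FS = [c + γz cos²β tanφ] / [γz sinβ cosβ].
γz = 17.9·5.0 = 89.50 kN/m²
Numerator = 9.8 + 89.50·cos²43.5°·tan29.2° = 9.8 + 89.50·0.5262·0.5589 = 36.119 kPa
Denominator = 89.50·sin43.5°·cos43.5° = 89.50·0.6884·0.7254 = 44.689 kPa
FS = 36.119 / 44.689 = 0.808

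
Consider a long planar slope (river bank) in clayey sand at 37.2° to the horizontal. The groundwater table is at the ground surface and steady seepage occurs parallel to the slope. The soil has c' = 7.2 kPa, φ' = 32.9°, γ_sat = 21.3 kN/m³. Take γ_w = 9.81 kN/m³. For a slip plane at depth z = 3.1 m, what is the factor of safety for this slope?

FS = 0.69

With seepage parallel to the slope and the water table at the surface, the effective normal stress on the slip plane uses the buoyant unit weight γ' = γ_sat − γ_w while the driving shear stress uses γ_sat:
FS = [c' + γ' z cos²β tanφ'] / [γ_sat z sinβ cosβ]
γ' = 21.3 − 9.81 = 11.49 kN/m³
Numerator = 7.2 + 11.49·3.1·cos²37.2°·tan32.9° = 7.2 + 11.49·3.1·0.6345·0.6469 = 21.820 kPa
Denominator = 21.3·3.1·sin37.2°·cos37.2° = 21.3·3.1·0.6046·0.7965 = 31.799 kPa
FS = 21.820 / 31.799 = 0.686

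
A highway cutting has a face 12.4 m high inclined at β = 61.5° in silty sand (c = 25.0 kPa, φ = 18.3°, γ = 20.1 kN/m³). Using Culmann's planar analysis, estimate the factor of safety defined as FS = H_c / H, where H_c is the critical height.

H_c = (4c/γ) · sinβ cosφ / [1 − cos(β − φ)]
    = (4·25.0/20.1) · sin61.5°·cos18.3° / [1 − cos43.2°]
    = 4.975 · 0.8344 / 0.2710 = 15.32 m
FS = H_c / H = 15.32 / 12.4 = 1.235

FS = 1.24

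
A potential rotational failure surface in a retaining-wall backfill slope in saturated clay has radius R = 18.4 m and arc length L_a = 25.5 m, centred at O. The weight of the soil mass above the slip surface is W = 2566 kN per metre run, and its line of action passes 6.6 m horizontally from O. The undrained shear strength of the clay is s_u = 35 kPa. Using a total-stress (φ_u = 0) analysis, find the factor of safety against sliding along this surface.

FS = 0.97

Taking moments about the centre O, the resisting moment is provided by the undrained shear strength acting along the arc:
M_R = s_u·L_a·R = 35·25.50·18.4 = 16422.0 kN·m/m
M_D = W·d = 2566·6.6 = 16935.6 kN·m/m
FS = M_R / M_D = 16422.0 / 16935.6 = 0.970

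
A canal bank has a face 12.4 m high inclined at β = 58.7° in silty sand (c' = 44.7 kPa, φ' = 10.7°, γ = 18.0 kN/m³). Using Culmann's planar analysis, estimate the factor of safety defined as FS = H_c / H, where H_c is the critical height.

FS = 2.03

H_c = (4c'/γ) · sinβ cosφ' / [1 − cos(β − φ')]
    = (4·44.7/18.0) · sin58.7°·cos10.7° / [1 − cos48.0°]
    = 9.933 · 0.8396 / 0.3309 = 25.21 m
FS = H_c / H = 25.21 / 12.4 = 2.033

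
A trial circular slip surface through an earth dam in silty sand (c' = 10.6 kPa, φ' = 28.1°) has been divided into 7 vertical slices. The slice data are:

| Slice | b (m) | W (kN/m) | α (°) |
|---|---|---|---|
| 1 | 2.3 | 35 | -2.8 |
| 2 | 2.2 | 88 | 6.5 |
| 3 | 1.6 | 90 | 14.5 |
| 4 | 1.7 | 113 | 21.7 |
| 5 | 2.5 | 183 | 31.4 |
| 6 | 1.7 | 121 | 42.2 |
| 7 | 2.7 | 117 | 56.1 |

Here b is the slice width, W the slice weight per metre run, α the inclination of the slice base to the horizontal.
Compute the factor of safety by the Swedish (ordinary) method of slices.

Ordinary method of slices: FS = Σ[c'·Δl_i + (W_i cosα_i)·tanφ'] / Σ W_i sinα_i, with Δl_i = b_i / cosα_i.
Slice 1: Δl = 2.3/cos(-2.8°) = 2.303 m; N'_1 = 35·cos(-2.8°) = 35.0; c'Δl = 24.41; W sinα = -1.7
Slice 2: Δl = 2.2/cos6.5° = 2.214 m; N'_2 = 88·cos6.5° = 87.4; c'Δl = 23.47; W sinα = 10.0
Slice 3: Δl = 1.6/cos14.5° = 1.653 m; N'_3 = 90·cos14.5° = 87.1; c'Δl = 17.52; W sinα = 22.5
Slice 4: Δl = 1.7/cos21.7° = 1.830 m; N'_4 = 113·cos21.7° = 105.0; c'Δl = 19.39; W sinα = 41.8
Slice 5: Δl = 2.5/cos31.4° = 2.929 m; N'_5 = 183·cos31.4° = 156.2; c'Δl = 31.05; W sinα = 95.3
Slice 6: Δl = 1.7/cos42.2° = 2.295 m; N'_6 = 121·cos42.2° = 89.6; c'Δl = 24.32; W sinα = 81.3
Slice 7: Δl = 2.7/cos56.1° = 4.841 m; N'_7 = 117·cos56.1° = 65.3; c'Δl = 51.31; W sinα = 97.1
Σc'Δl = 191.5 kN/m; ΣN' = 625.6 kN/m; ΣW sinα = 346.3 kN/m
Resisting = 191.5 + 625.6·tan28.1° = 191.5 + 334.0 = 525.5 kN/m
FS = 525.5 / 346.3 = 1.518

FS = 1.52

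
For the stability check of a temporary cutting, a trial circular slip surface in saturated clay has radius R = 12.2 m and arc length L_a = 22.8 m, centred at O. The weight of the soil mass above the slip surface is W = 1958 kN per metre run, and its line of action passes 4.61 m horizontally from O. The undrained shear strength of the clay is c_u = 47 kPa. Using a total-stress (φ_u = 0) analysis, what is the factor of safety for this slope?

Taking moments about the centre O, the resisting moment is provided by the undrained shear strength acting along the arc:
M_R = c_u·L_a·R = 47·22.80·12.2 = 13073.5 kN·m/m
M_D = W·d = 1958·4.61 = 9026.4 kN·m/m
FS = M_R / M_D = 13073.5 / 9026.4 = 1.448

FS = 1.45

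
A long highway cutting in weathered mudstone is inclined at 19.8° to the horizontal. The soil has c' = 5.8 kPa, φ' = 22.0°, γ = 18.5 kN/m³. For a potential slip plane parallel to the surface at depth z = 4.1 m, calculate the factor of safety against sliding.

For an infinite slope with a slip plane parallel to the surface (no pore pressure): FS = [c' + γz cos²β tanφ'] / [γz sinβ cosβ].
γz = 18.5·4.1 = 75.85 kN/m²
Numerator = 5.8 + 75.85·cos²19.8°·tan22.0° = 5.8 + 75.85·0.8853·0.4040 = 32.929 kPa
Denominator = 75.85·sin19.8°·cos19.8° = 75.85·0.3387·0.9409 = 24.174 kPa
FS = 32.929 / 24.174 = 1.362

FS = 1.36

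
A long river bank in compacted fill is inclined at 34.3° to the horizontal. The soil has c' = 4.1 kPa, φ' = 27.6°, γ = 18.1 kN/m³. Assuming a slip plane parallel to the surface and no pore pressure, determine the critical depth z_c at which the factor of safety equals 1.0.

z_c = 2.08 m

Setting FS = 1.00 in FS = [c' + γz cos²β tanφ'] / [γz sinβ cosβ] and solving for z:
z = c' / [γ cosβ (FS·sinβ − cosβ·tanφ')]
  = 4.1 / [18.1·cos34.3°·(1.00·sin34.3° − cos34.3°·tan27.6°)]
  = 4.1 / [18.1·0.8261·(1.00·0.5635 − 0.8261·0.5228)]
  = 4.1 / 1.9685 = 2.083 m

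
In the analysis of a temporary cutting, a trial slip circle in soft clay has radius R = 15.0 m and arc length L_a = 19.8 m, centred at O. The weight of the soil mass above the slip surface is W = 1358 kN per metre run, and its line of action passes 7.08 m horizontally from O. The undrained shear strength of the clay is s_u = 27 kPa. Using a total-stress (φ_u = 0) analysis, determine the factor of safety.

FS = 0.83

Taking moments about the centre O, the resisting moment is provided by the undrained shear strength acting along the arc:
M_R = s_u·L_a·R = 27·19.80·15.0 = 8019.0 kN·m/m
M_D = W·d = 1358·7.08 = 9614.6 kN·m/m
FS = M_R / M_D = 8019.0 / 9614.6 = 0.834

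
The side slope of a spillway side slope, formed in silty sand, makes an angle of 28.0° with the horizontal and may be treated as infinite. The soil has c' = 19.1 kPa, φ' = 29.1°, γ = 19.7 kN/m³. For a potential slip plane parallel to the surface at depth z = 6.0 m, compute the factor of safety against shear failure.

FS = 1.44

For an infinite slope with a slip plane parallel to the surface (no pore pressure): FS = [c' + γz cos²β tanφ'] / [γz sinβ cosβ].
γz = 19.7·6.0 = 118.20 kN/m²
Numerator = 19.1 + 118.20·cos²28.0°·tan29.1° = 19.1 + 118.20·0.7796·0.5566 = 70.389 kPa
Denominator = 118.20·sin28.0°·cos28.0° = 118.20·0.4695·0.8829 = 48.996 kPa
FS = 70.389 / 48.996 = 1.437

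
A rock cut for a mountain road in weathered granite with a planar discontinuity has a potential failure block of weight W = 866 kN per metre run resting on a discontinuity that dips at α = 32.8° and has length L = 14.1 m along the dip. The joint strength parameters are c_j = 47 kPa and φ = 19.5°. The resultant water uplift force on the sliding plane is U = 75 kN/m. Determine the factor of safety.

FS = 1.91

Resolving the block weight along and normal to the plane and applying the Mohr–Coulomb strength on the joint:
N' = W cosα − U = 866·cos32.8° − 75 = 652.9 kN/m
Driving force T = W sinα = 866·sin32.8° = 469.1 kN/m
Resisting force R = c_j·L + N'·tanφ = 47·14.1 + 652.9·tan19.5° = 662.7 + 231.2 = 893.9 kN/m
FS = R / T = 893.9 / 469.1 = 1.906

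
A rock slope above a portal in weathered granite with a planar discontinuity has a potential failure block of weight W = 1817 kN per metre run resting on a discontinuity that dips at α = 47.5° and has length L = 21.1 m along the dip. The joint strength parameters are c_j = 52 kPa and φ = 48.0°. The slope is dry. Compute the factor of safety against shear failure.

FS = 1.84

Resolving the block weight along and normal to the plane and applying the Mohr–Coulomb strength on the joint:
N' = W cosα = 1817·cos47.5° = 1227.5 kN/m
Driving force T = W sinα = 1817·sin47.5° = 1339.6 kN/m
Resisting force R = c_j·L + N'·tanφ = 52·21.1 + 1227.5·tan48.0° = 1097.2 + 1363.3 = 2460.5 kN/m
FS = R / T = 2460.5 / 1339.6 = 1.837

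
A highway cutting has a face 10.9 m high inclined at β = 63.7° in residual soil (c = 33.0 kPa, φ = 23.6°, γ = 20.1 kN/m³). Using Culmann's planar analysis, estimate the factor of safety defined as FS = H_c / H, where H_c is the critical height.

H_c = (4c/γ) · sinβ cosφ / [1 − cos(β − φ)]
    = (4·33.0/20.1) · sin63.7°·cos23.6° / [1 − cos40.1°]
    = 6.567 · 0.8215 / 0.2351 = 22.95 m
FS = H_c / H = 22.95 / 10.9 = 2.105

FS = 2.11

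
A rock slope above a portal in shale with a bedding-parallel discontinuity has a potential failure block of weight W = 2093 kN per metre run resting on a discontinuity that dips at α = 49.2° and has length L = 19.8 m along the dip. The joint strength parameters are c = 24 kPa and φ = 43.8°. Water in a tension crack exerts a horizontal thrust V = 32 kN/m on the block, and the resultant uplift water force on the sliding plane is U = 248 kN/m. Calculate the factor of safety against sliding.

FS = 0.95

Resolving the block weight along and normal to the plane and applying the Mohr–Coulomb strength on the joint:
N' = W cosα − U − V sinα = 2093·cos49.2° − 248 − 32·sin49.2° = 1095.4 kN/m
Driving force T = W sinα + V cosα = 2093·sin49.2° + 32·cos49.2° = 1605.3 kN/m
Resisting force R = c·L + N'·tanφ = 24·19.8 + 1095.4·tan43.8° = 475.2 + 1050.4 = 1525.6 kN/m
FS = R / T = 1525.6 / 1605.3 = 0.950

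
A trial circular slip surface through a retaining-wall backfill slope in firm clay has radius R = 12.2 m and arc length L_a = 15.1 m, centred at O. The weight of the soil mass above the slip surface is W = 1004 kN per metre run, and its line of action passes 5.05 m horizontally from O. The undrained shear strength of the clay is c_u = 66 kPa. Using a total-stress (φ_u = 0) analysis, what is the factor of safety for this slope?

Taking moments about the centre O, the resisting moment is provided by the undrained shear strength acting along the arc:
M_R = c_u·L_a·R = 66·15.10·12.2 = 12158.5 kN·m/m
M_D = W·d = 1004·5.05 = 5070.2 kN·m/m
FS = M_R / M_D = 12158.5 / 5070.2 = 2.398

FS = 2.40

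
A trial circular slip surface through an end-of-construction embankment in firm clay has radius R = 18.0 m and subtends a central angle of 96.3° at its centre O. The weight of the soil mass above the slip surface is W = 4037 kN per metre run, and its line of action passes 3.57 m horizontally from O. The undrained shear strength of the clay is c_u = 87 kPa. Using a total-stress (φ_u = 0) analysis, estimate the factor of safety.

Taking moments about the centre O, the resisting moment is provided by the undrained shear strength acting along the arc:
Arc length L_a = R·θ = 18.0·(96.3°·π/180) = 18.0·1.6808 = 30.25 m
M_R = c_u·L_a·R = 87·30.25·18.0 = 47377.0 kN·m/m
M_D = W·d = 4037·3.57 = 14412.1 kN·m/m
FS = M_R / M_D = 47377.0 / 14412.1 = 3.287

FS = 3.29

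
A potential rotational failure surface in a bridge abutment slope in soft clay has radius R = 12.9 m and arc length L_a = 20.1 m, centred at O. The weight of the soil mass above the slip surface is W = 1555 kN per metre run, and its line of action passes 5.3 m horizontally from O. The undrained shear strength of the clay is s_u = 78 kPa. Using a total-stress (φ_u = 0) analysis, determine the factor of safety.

FS = 2.45

Taking moments about the centre O, the resisting moment is provided by the undrained shear strength acting along the arc:
M_R = s_u·L_a·R = 78·20.10·12.9 = 20224.6 kN·m/m
M_D = W·d = 1555·5.3 = 8241.5 kN·m/m
FS = M_R / M_D = 20224.6 / 8241.5 = 2.454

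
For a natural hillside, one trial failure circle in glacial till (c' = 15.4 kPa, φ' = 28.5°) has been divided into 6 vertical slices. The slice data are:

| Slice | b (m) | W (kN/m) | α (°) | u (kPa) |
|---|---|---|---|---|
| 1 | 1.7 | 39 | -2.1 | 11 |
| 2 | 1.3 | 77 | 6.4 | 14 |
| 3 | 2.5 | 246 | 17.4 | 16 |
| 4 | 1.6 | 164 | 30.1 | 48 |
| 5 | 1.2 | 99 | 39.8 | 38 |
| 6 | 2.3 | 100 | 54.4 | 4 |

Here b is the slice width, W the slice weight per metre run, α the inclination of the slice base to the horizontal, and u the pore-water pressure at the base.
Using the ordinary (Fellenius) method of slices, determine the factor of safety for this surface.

FS = 1.33

Ordinary method of slices: FS = Σ[c'·Δl_i + (W_i cosα_i − u_i·Δl_i)·tanφ'] / Σ W_i sinα_i, with Δl_i = b_i / cosα_i.
Slice 1: Δl = 1.7/cos(-2.1°) = 1.701 m; N'_1 = 39·cos(-2.1°) − 11·1.701 = 20.3; c'Δl = 26.20; W sinα = -1.4
Slice 2: Δl = 1.3/cos6.4° = 1.308 m; N'_2 = 77·cos6.4° − 14·1.308 = 58.2; c'Δl = 20.15; W sinα = 8.6
Slice 3: Δl = 2.5/cos17.4° = 2.620 m; N'_3 = 246·cos17.4° − 16·2.620 = 192.8; c'Δl = 40.35; W sinα = 73.6
Slice 4: Δl = 1.6/cos30.1° = 1.849 m; N'_4 = 164·cos30.1° − 48·1.849 = 53.1; c'Δl = 28.48; W sinα = 82.2
Slice 5: Δl = 1.2/cos39.8° = 1.562 m; N'_5 = 99·cos39.8° − 38·1.562 = 16.7; c'Δl = 24.05; W sinα = 63.4
Slice 6: Δl = 2.3/cos54.4° = 3.951 m; N'_6 = 100·cos54.4° − 4·3.951 = 42.4; c'Δl = 60.85; W sinα = 81.3
Σc'Δl = 200.1 kN/m; ΣN' = 383.5 kN/m; ΣW sinα = 307.6 kN/m
Resisting = 200.1 + 383.5·tan28.5° = 200.1 + 208.2 = 408.3 kN/m
FS = 408.3 / 307.6 = 1.327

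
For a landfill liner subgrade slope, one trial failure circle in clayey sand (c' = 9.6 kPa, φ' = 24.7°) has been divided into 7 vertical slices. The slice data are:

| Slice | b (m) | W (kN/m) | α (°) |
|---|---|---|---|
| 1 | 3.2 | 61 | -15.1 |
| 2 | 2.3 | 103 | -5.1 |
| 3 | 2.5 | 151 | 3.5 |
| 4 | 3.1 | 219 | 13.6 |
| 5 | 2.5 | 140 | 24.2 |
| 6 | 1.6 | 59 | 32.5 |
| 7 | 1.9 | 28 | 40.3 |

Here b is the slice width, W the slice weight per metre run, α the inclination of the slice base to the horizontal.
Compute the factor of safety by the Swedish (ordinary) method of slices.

Ordinary method of slices: FS = Σ[c'·Δl_i + (W_i cosα_i)·tanφ'] / Σ W_i sinα_i, with Δl_i = b_i / cosα_i.
Slice 1: Δl = 3.2/cos(-15.1°) = 3.314 m; N'_1 = 61·cos(-15.1°) = 58.9; c'Δl = 31.82; W sinα = -15.9
Slice 2: Δl = 2.3/cos(-5.1°) = 2.309 m; N'_2 = 103·cos(-5.1°) = 102.6; c'Δl = 22.17; W sinα = -9.2
Slice 3: Δl = 2.5/cos3.5° = 2.505 m; N'_3 = 151·cos3.5° = 150.7; c'Δl = 24.04; W sinα = 9.2
Slice 4: Δl = 3.1/cos13.6° = 3.189 m; N'_4 = 219·cos13.6° = 212.9; c'Δl = 30.62; W sinα = 51.5
Slice 5: Δl = 2.5/cos24.2° = 2.741 m; N'_5 = 140·cos24.2° = 127.7; c'Δl = 26.31; W sinα = 57.4
Slice 6: Δl = 1.6/cos32.5° = 1.897 m; N'_6 = 59·cos32.5° = 49.8; c'Δl = 18.21; W sinα = 31.7
Slice 7: Δl = 1.9/cos40.3° = 2.491 m; N'_7 = 28·cos40.3° = 21.4; c'Δl = 23.92; W sinα = 18.1
Σc'Δl = 177.1 kN/m; ΣN' = 723.9 kN/m; ΣW sinα = 142.9 kN/m
Resisting = 177.1 + 723.9·tan24.7° = 177.1 + 332.9 = 510.0 kN/m
FS = 510.0 / 142.9 = 3.570

FS = 3.57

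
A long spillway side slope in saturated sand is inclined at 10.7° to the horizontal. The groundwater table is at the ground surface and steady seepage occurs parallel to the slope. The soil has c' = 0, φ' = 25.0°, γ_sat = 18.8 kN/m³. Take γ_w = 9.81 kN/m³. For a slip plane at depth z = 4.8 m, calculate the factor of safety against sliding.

FS = 1.18

With seepage parallel to the slope and the water table at the surface, the effective normal stress on the slip plane uses the buoyant unit weight γ' = γ_sat − γ_w while the driving shear stress uses γ_sat:
FS = [c' + γ' z cos²β tanφ'] / [γ_sat z sinβ cosβ]
(For c' = 0 this reduces to FS = (γ'/γ_sat)·tanφ'/tanβ.)
γ' = 18.8 − 9.81 = 8.99 kN/m³
Numerator = 0.0 + 8.99·4.8·cos²10.7°·tan25.0° = 0.0 + 8.99·4.8·0.9655·0.4663 = 19.428 kPa
Denominator = 18.8·4.8·sin10.7°·cos10.7° = 18.8·4.8·0.1857·0.9826 = 16.463 kPa
FS = 19.428 / 16.463 = 1.180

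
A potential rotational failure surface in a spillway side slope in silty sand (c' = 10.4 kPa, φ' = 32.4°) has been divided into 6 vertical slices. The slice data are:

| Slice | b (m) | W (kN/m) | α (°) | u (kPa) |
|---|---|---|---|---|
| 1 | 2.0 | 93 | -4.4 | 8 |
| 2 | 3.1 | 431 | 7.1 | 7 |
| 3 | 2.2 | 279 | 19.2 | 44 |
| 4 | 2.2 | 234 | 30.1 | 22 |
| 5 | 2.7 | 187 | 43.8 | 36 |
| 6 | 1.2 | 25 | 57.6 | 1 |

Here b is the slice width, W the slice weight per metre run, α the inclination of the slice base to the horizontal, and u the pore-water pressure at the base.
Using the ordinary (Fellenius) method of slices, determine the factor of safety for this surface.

Ordinary method of slices: FS = Σ[c'·Δl_i + (W_i cosα_i − u_i·Δl_i)·tanφ'] / Σ W_i sinα_i, with Δl_i = b_i / cosα_i.
Slice 1: Δl = 2.0/cos(-4.4°) = 2.006 m; N'_1 = 93·cos(-4.4°) − 8·2.006 = 76.7; c'Δl = 20.86; W sinα = -7.1
Slice 2: Δl = 3.1/cos7.1° = 3.124 m; N'_2 = 431·cos7.1° − 7·3.124 = 405.8; c'Δl = 32.49; W sinα = 53.3
Slice 3: Δl = 2.2/cos19.2° = 2.330 m; N'_3 = 279·cos19.2° − 44·2.330 = 161.0; c'Δl = 24.23; W sinα = 91.8
Slice 4: Δl = 2.2/cos30.1° = 2.543 m; N'_4 = 234·cos30.1° − 22·2.543 = 146.5; c'Δl = 26.45; W sinα = 117.4
Slice 5: Δl = 2.7/cos43.8° = 3.741 m; N'_5 = 187·cos43.8° − 36·3.741 = 0.3; c'Δl = 38.90; W sinα = 129.4
Slice 6: Δl = 1.2/cos57.6° = 2.240 m; N'_6 = 25·cos57.6° − 1·2.240 = 11.2; c'Δl = 23.29; W sinα = 21.1
Σc'Δl = 166.2 kN/m; ΣN' = 801.4 kN/m; ΣW sinα = 405.8 kN/m
Resisting = 166.2 + 801.4·tan32.4° = 166.2 + 508.6 = 674.8 kN/m
FS = 674.8 / 405.8 = 1.663

FS = 1.66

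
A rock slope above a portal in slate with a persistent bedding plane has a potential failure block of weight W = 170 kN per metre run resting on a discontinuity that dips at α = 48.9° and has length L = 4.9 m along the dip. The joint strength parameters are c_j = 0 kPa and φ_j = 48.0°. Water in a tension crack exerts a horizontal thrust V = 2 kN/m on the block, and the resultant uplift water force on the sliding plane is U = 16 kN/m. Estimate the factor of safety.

Resolving the block weight along and normal to the plane and applying the Mohr–Coulomb strength on the joint:
N' = W cosα − U − V sinα = 170·cos48.9° − 16 − 2·sin48.9° = 94.2 kN/m
Driving force T = W sinα + V cosα = 170·sin48.9° + 2·cos48.9° = 129.4 kN/m
Resisting force R = c_j·L + N'·tanφ_j = 0·4.9 + 94.2·tan48.0° = 0.0 + 104.7 = 104.7 kN/m
FS = R / T = 104.7 / 129.4 = 0.809

FS = 0.81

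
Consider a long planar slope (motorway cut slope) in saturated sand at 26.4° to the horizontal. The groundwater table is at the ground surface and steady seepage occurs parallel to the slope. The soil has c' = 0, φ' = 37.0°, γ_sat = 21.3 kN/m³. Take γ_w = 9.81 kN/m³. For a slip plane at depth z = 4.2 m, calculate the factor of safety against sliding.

With seepage parallel to the slope and the water table at the surface, the effective normal stress on the slip plane uses the buoyant unit weight γ' = γ_sat − γ_w while the driving shear stress uses γ_sat:
FS = [c' + γ' z cos²β tanφ'] / [γ_sat z sinβ cosβ]
(For c' = 0 this reduces to FS = (γ'/γ_sat)·tanφ'/tanβ.)
γ' = 21.3 − 9.81 = 11.49 kN/m³
Numerator = 0.0 + 11.49·4.2·cos²26.4°·tan37.0° = 0.0 + 11.49·4.2·0.8023·0.7536 = 29.176 kPa
Denominator = 21.3·4.2·sin26.4°·cos26.4° = 21.3·4.2·0.4446·0.8957 = 35.629 kPa
FS = 29.176 / 35.629 = 0.819

FS = 0.82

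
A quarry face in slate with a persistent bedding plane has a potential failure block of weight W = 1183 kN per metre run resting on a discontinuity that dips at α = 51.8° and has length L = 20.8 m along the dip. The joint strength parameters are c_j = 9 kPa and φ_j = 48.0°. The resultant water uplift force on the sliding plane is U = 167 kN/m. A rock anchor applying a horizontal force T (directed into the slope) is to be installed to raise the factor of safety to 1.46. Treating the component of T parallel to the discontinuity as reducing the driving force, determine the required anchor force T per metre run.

Resolving forces along and normal to the sliding plane, with the horizontal anchor force T adding T·sinα to the effective normal force and T·cosα acting up the plane against the driving force:
FS = [c_jL + (W cosα − U + T sinα) tanφ_j] / [W sinα − T cosα]
Without the anchor: N' = 564.6 kN/m, driving T_d = 929.7 kN/m, resisting R = 9·20.8 + 564.6·tan48.0° = 814.2 kN/m, FS = 0.88.
Setting FS = 1.46 and solving for T:
1.46·(929.7 − T cos51.8°) = 814.2 + T sin51.8°·tan48.0°
T·(sin51.8°·tan48.0° + 1.46·cos51.8°) = 1.46·929.7 − 814.2
T·(0.7859·1.1106 + 1.46·0.6184) = 1357.3 − 814.2 = 543.1
T·1.7757 = 543.1
T = 305.9 kN/m

T = 306 kN/m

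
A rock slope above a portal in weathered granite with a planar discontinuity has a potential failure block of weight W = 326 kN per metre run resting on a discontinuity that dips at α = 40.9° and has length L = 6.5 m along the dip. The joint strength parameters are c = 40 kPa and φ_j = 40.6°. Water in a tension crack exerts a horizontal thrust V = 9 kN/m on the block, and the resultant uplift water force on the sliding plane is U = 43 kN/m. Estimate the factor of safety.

FS = 1.95

Resolving the block weight along and normal to the plane and applying the Mohr–Coulomb strength on the joint:
N' = W cosα − U − V sinα = 326·cos40.9° − 43 − 9·sin40.9° = 197.5 kN/m
Driving force T = W sinα + V cosα = 326·sin40.9° + 9·cos40.9° = 220.2 kN/m
Resisting force R = c·L + N'·tanφ_j = 40·6.5 + 197.5·tan40.6° = 260.0 + 169.3 = 429.3 kN/m
FS = R / T = 429.3 / 220.2 = 1.949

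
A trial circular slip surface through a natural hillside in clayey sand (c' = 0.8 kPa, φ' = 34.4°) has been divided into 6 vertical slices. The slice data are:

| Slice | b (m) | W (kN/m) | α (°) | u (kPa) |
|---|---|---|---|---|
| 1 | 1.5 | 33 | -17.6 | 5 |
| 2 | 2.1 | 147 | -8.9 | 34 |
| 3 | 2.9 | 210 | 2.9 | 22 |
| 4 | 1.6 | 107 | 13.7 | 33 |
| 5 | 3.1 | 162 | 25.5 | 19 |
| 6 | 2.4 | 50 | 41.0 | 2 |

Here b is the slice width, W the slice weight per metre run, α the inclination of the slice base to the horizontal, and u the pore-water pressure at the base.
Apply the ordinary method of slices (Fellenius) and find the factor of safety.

Ordinary method of slices: FS = Σ[c'·Δl_i + (W_i cosα_i − u_i·Δl_i)·tanφ'] / Σ W_i sinα_i, with Δl_i = b_i / cosα_i.
Slice 1: Δl = 1.5/cos(-17.6°) = 1.574 m; N'_1 = 33·cos(-17.6°) − 5·1.574 = 23.6; c'Δl = 1.26; W sinα = -10.0
Slice 2: Δl = 2.1/cos(-8.9°) = 2.126 m; N'_2 = 147·cos(-8.9°) − 34·2.126 = 73.0; c'Δl = 1.70; W sinα = -22.7
Slice 3: Δl = 2.9/cos2.9° = 2.904 m; N'_3 = 210·cos2.9° − 22·2.904 = 145.8; c'Δl = 2.32; W sinα = 10.6
Slice 4: Δl = 1.6/cos13.7° = 1.647 m; N'_4 = 107·cos13.7° − 33·1.647 = 49.6; c'Δl = 1.32; W sinα = 25.3
Slice 5: Δl = 3.1/cos25.5° = 3.435 m; N'_5 = 162·cos25.5° − 19·3.435 = 81.0; c'Δl = 2.75; W sinα = 69.7
Slice 6: Δl = 2.4/cos41.0° = 3.180 m; N'_6 = 50·cos41.0° − 2·3.180 = 31.4; c'Δl = 2.54; W sinα = 32.8
Σc'Δl = 11.9 kN/m; ΣN' = 404.3 kN/m; ΣW sinα = 105.8 kN/m
Resisting = 11.9 + 404.3·tan34.4° = 11.9 + 276.9 = 288.8 kN/m
FS = 288.8 / 105.8 = 2.729

FS = 2.73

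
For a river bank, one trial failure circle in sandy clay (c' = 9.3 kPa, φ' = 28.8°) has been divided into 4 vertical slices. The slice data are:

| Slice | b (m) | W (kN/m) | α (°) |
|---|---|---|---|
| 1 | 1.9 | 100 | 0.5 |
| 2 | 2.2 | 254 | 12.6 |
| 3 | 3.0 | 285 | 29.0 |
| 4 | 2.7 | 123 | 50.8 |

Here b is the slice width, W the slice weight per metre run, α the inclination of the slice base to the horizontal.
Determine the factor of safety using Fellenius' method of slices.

FS = 1.66

Ordinary method of slices: FS = Σ[c'·Δl_i + (W_i cosα_i)·tanφ'] / Σ W_i sinα_i, with Δl_i = b_i / cosα_i.
Slice 1: Δl = 1.9/cos0.5° = 1.900 m; N'_1 = 100·cos0.5° = 100.0; c'Δl = 17.67; W sinα = 0.9
Slice 2: Δl = 2.2/cos12.6° = 2.254 m; N'_2 = 254·cos12.6° = 247.9; c'Δl = 20.96; W sinα = 55.4
Slice 3: Δl = 3.0/cos29.0° = 3.430 m; N'_3 = 285·cos29.0° = 249.3; c'Δl = 31.90; W sinα = 138.2
Slice 4: Δl = 2.7/cos50.8° = 4.272 m; N'_4 = 123·cos50.8° = 77.7; c'Δl = 39.73; W sinα = 95.3
Σc'Δl = 110.3 kN/m; ΣN' = 674.9 kN/m; ΣW sinα = 289.8 kN/m
Resisting = 110.3 + 674.9·tan28.8° = 110.3 + 371.0 = 481.3 kN/m
FS = 481.3 / 289.8 = 1.661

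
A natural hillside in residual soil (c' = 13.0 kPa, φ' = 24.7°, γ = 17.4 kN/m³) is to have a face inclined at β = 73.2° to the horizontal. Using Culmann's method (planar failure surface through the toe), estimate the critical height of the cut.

H_c = 7.70 m

Culmann's analysis gives the critical failure plane at α_cr = (β + φ')/2 = (73.2 + 24.7)/2 = 49.0°, and the critical height
H_c = (4c'/γ) · sinβ cosφ' / [1 − cos(β − φ')]
    = (4·13.0/17.4) · sin73.2°·cos24.7° / [1 − cos(48.5°)]
    = 2.989 · 0.9573·0.9085 / [1 − 0.6626]
    = 2.989 · 0.8697 / 0.3374
    = 7.70 m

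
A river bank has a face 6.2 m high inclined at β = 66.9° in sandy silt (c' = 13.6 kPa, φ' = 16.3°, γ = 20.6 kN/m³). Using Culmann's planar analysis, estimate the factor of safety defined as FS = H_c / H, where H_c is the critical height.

H_c = (4c'/γ) · sinβ cosφ' / [1 − cos(β − φ')]
    = (4·13.6/20.6) · sin66.9°·cos16.3° / [1 − cos50.6°]
    = 2.641 · 0.8828 / 0.3653 = 6.38 m
FS = H_c / H = 6.38 / 6.2 = 1.029

FS = 1.03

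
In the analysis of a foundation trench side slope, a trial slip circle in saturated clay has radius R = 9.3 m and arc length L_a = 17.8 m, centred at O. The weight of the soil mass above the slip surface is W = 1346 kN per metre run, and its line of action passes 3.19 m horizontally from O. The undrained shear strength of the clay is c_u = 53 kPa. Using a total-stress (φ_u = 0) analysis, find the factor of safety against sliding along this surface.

FS = 2.04

Taking moments about the centre O, the resisting moment is provided by the undrained shear strength acting along the arc:
M_R = c_u·L_a·R = 53·17.80·9.3 = 8773.6 kN·m/m
M_D = W·d = 1346·3.19 = 4293.7 kN·m/m
FS = M_R / M_D = 8773.6 / 4293.7 = 2.043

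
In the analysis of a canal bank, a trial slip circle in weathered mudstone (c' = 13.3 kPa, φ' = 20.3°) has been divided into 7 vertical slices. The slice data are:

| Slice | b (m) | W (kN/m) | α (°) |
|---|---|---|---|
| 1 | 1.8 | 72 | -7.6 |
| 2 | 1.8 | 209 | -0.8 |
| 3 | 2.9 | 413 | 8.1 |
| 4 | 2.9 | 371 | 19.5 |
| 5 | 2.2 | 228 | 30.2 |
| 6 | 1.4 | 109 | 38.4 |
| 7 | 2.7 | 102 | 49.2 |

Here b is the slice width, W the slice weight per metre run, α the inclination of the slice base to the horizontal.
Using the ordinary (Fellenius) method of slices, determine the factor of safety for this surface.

Ordinary method of slices: FS = Σ[c'·Δl_i + (W_i cosα_i)·tanφ'] / Σ W_i sinα_i, with Δl_i = b_i / cosα_i.
Slice 1: Δl = 1.8/cos(-7.6°) = 1.816 m; N'_1 = 72·cos(-7.6°) = 71.4; c'Δl = 24.15; W sinα = -9.5
Slice 2: Δl = 1.8/cos(-0.8°) = 1.800 m; N'_2 = 209·cos(-0.8°) = 209.0; c'Δl = 23.94; W sinα = -2.9
Slice 3: Δl = 2.9/cos8.1° = 2.929 m; N'_3 = 413·cos8.1° = 408.9; c'Δl = 38.96; W sinα = 58.2
Slice 4: Δl = 2.9/cos19.5° = 3.076 m; N'_4 = 371·cos19.5° = 349.7; c'Δl = 40.92; W sinα = 123.8
Slice 5: Δl = 2.2/cos30.2° = 2.545 m; N'_5 = 228·cos30.2° = 197.1; c'Δl = 33.85; W sinα = 114.7
Slice 6: Δl = 1.4/cos38.4° = 1.786 m; N'_6 = 109·cos38.4° = 85.4; c'Δl = 23.76; W sinα = 67.7
Slice 7: Δl = 2.7/cos49.2° = 4.132 m; N'_7 = 102·cos49.2° = 66.6; c'Δl = 54.96; W sinα = 77.2
Σc'Δl = 240.5 kN/m; ΣN' = 1388.1 kN/m; ΣW sinα = 429.2 kN/m
Resisting = 240.5 + 1388.1·tan20.3° = 240.5 + 513.5 = 754.0 kN/m
FS = 754.0 / 429.2 = 1.757

FS = 1.76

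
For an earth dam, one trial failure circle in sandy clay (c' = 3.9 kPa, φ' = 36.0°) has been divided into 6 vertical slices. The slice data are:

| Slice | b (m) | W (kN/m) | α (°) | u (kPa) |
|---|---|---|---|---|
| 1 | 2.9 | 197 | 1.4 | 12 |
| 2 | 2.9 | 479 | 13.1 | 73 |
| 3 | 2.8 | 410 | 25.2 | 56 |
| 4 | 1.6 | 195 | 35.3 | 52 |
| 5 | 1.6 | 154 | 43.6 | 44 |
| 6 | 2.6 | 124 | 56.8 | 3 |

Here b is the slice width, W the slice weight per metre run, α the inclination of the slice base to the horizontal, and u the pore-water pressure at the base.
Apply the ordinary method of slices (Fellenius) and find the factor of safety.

Ordinary method of slices: FS = Σ[c'·Δl_i + (W_i cosα_i − u_i·Δl_i)·tanφ'] / Σ W_i sinα_i, with Δl_i = b_i / cosα_i.
Slice 1: Δl = 2.9/cos1.4° = 2.901 m; N'_1 = 197·cos1.4° − 12·2.901 = 162.1; c'Δl = 11.31; W sinα = 4.8
Slice 2: Δl = 2.9/cos13.1° = 2.977 m; N'_2 = 479·cos13.1° − 73·2.977 = 249.2; c'Δl = 11.61; W sinα = 108.6
Slice 3: Δl = 2.8/cos25.2° = 3.095 m; N'_3 = 410·cos25.2° − 56·3.095 = 197.7; c'Δl = 12.07; W sinα = 174.6
Slice 4: Δl = 1.6/cos35.3° = 1.960 m; N'_4 = 195·cos35.3° − 52·1.960 = 57.2; c'Δl = 7.65; W sinα = 112.7
Slice 5: Δl = 1.6/cos43.6° = 2.209 m; N'_5 = 154·cos43.6° − 44·2.209 = 14.3; c'Δl = 8.62; W sinα = 106.2
Slice 6: Δl = 2.6/cos56.8° = 4.748 m; N'_6 = 124·cos56.8° − 3·4.748 = 53.7; c'Δl = 18.52; W sinα = 103.8
Σc'Δl = 69.8 kN/m; ΣN' = 734.2 kN/m; ΣW sinα = 610.6 kN/m
Resisting = 69.8 + 734.2·tan36.0° = 69.8 + 533.4 = 603.2 kN/m
FS = 603.2 / 610.6 = 0.988

FS = 0.99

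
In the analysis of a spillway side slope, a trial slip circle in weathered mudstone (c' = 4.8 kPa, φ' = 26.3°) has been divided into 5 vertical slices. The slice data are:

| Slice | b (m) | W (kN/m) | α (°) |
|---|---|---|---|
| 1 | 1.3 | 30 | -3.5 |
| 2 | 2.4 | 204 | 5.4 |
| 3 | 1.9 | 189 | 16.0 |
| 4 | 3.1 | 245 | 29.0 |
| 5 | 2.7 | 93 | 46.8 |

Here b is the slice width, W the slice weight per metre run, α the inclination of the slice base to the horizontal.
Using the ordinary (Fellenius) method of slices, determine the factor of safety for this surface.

Ordinary method of slices: FS = Σ[c'·Δl_i + (W_i cosα_i)·tanφ'] / Σ W_i sinα_i, with Δl_i = b_i / cosα_i.
Slice 1: Δl = 1.3/cos(-3.5°) = 1.302 m; N'_1 = 30·cos(-3.5°) = 29.9; c'Δl = 6.25; W sinα = -1.8
Slice 2: Δl = 2.4/cos5.4° = 2.411 m; N'_2 = 204·cos5.4° = 203.1; c'Δl = 11.57; W sinα = 19.2
Slice 3: Δl = 1.9/cos16.0° = 1.977 m; N'_3 = 189·cos16.0° = 181.7; c'Δl = 9.49; W sinα = 52.1
Slice 4: Δl = 3.1/cos29.0° = 3.544 m; N'_4 = 245·cos29.0° = 214.3; c'Δl = 17.01; W sinα = 118.8
Slice 5: Δl = 2.7/cos46.8° = 3.944 m; N'_5 = 93·cos46.8° = 63.7; c'Δl = 18.93; W sinα = 67.8
Σc'Δl = 63.3 kN/m; ΣN' = 692.7 kN/m; ΣW sinα = 256.0 kN/m
Resisting = 63.3 + 692.7·tan26.3° = 63.3 + 342.3 = 405.6 kN/m
FS = 405.6 / 256.0 = 1.584

FS = 1.58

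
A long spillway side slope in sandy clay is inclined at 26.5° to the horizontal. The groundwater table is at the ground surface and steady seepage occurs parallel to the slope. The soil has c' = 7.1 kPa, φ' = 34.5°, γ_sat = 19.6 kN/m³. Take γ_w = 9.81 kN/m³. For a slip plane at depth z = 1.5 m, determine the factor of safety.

With seepage parallel to the slope and the water table at the surface, the effective normal stress on the slip plane uses the buoyant unit weight γ' = γ_sat − γ_w while the driving shear stress uses γ_sat:
FS = [c' + γ' z cos²β tanφ'] / [γ_sat z sinβ cosβ]
γ' = 19.6 − 9.81 = 9.79 kN/m³
Numerator = 7.1 + 9.79·1.5·cos²26.5°·tan34.5° = 7.1 + 9.79·1.5·0.8009·0.6873 = 15.183 kPa
Denominator = 19.6·1.5·sin26.5°·cos26.5° = 19.6·1.5·0.4462·0.8949 = 11.740 kPa
FS = 15.183 / 11.740 = 1.293

FS = 1.29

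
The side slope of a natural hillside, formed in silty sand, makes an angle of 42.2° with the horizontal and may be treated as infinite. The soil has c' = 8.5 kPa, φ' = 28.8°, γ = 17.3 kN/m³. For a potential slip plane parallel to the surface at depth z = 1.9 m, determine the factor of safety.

For an infinite slope with a slip plane parallel to the surface (no pore pressure): FS = [c' + γz cos²β tanφ'] / [γz sinβ cosβ].
γz = 17.3·1.9 = 32.87 kN/m²
Numerator = 8.5 + 32.87·cos²42.2°·tan28.8° = 8.5 + 32.87·0.5488·0.5498 = 18.417 kPa
Denominator = 32.87·sin42.2°·cos42.2° = 32.87·0.6717·0.7408 = 16.357 kPa
FS = 18.417 / 16.357 = 1.126

FS = 1.13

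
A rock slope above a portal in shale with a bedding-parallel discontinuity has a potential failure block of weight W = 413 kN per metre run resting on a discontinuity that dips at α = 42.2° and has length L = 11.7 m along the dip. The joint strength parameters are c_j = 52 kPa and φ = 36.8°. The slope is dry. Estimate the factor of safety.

Resolving the block weight along and normal to the plane and applying the Mohr–Coulomb strength on the joint:
N' = W cosα = 413·cos42.2° = 306.0 kN/m
Driving force T = W sinα = 413·sin42.2° = 277.4 kN/m
Resisting force R = c_j·L + N'·tanφ = 52·11.7 + 306.0·tan36.8° = 608.4 + 228.9 = 837.3 kN/m
FS = R / T = 837.3 / 277.4 = 3.018

FS = 3.02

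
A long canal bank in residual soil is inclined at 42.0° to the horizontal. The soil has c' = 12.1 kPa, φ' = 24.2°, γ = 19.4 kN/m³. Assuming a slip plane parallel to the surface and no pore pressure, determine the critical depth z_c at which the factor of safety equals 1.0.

Setting FS = 1.00 in FS = [c' + γz cos²β tanφ'] / [γz sinβ cosβ] and solving for z:
z = c' / [γ cosβ (FS·sinβ − cosβ·tanφ')]
  = 12.1 / [19.4·cos42.0°·(1.00·sin42.0° − cos42.0°·tan24.2°)]
  = 12.1 / [19.4·0.7431·(1.00·0.6691 − 0.7431·0.4494)]
  = 12.1 / 4.8318 = 2.504 m

z_c = 2.50 m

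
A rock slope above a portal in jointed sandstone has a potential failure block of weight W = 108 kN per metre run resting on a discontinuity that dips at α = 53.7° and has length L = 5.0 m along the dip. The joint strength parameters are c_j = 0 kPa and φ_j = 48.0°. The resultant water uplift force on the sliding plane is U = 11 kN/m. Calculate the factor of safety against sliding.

FS = 0.68

Resolving the block weight along and normal to the plane and applying the Mohr–Coulomb strength on the joint:
N' = W cosα − U = 108·cos53.7° − 11 = 52.9 kN/m
Driving force T = W sinα = 108·sin53.7° = 87.0 kN/m
Resisting force R = c_j·L + N'·tanφ_j = 0·5.0 + 52.9·tan48.0° = 0.0 + 58.8 = 58.8 kN/m
FS = R / T = 58.8 / 87.0 = 0.675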